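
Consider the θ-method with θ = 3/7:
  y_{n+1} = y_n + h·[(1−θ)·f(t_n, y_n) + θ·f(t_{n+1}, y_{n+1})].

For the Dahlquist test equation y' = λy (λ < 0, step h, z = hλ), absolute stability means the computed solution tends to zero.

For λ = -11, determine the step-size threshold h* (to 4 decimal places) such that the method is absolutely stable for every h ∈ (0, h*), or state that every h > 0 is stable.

(-14.0000,0); λ=-11 ⇒ h* = (14)/11 = 1.2727.

Set f=λy, z=hλ:
  y_{n+1} = y_n + z·[4/7·y_n + 3/7·y_{n+1}] ⇒ (1 − 3/7z)y_{n+1} = (1 + 4/7z)y_n
  R(z) = (1 + 4/7z)/(1 − 3/7z).

Find x<0 with |R(x)|<1.
x=-0.43: |R|=0.6369
R=−1: 1+4/7x = −1+3/7x ⇒ -1/7x=2 ⇒ x=2/(-1/7)=-14.0000
Confirm numerically:
  x=-12.397: |R|=0.96373 <1
  x=-9.952: |R|=0.89017 <1
  x=-9.371: |R|=0.86817 <1
  x=-6.063: |R|=0.68490 <1
  x=-14.265: |R|=1.00532 >1
  x=-14.151: |R|=1.00305 >1
  x=-14.057: |R|=1.00116 >1
Stable set (-14.0000, 0).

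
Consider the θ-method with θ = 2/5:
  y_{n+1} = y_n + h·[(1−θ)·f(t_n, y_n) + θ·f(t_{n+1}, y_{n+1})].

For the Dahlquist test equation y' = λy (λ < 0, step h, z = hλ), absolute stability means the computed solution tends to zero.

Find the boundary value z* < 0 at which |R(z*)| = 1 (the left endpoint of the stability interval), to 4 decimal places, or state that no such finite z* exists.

Test eqn y'=λy, z=hλ:
  y_{n+1} = y_n + z·[3/5·y_n + 2/5·y_{n+1}] ⇒ (1 − 2/5z)y_{n+1} = (1 + 3/5z)y_n
  so R(z) = (1 + 3/5z)/(1 − 2/5z).

Solve |R(x)|<1 on ℝ⁻.
x=-1.12: |R|=0.2265
R=−1: 1+3/5x = −1+2/5x ⇒ -1/5x=2 ⇒ x=2/(-1/5)=-10.0000
Confirm numerically:
  x=-9.633: |R|=0.98488 <1
  x=-7.016: |R|=0.84321 <1
  x=-6.001: |R|=0.76479 <1
  x=-4.958: |R|=0.66197 <1
  x=-10.023: |R|=1.00092 >1
  x=-10.021: |R|=1.00084 >1
Interval (-10.0000, 0).

left endpoint -10.0000.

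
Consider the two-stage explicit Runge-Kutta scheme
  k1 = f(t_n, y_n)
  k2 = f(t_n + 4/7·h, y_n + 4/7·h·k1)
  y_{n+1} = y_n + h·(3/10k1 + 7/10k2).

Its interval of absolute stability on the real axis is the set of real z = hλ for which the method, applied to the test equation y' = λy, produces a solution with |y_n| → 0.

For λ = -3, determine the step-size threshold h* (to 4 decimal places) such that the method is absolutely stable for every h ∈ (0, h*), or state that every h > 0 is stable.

(-2.5000,0); λ=-3 ⇒ h* = (5/2)/3 = 0.8333.

On y'=λy, z=hλ:
  k1=λy_n ⇒ h·k1=z·y_n;  k2=λ(1+4/7z)y_n ⇒ h·k2=z(1+4/7z)y_n
  y_{n+1}/y_n = 1 + 3/10z + 7/10z(1+4/7z) = 1 + z + 2/5z²
  so R(z) = 1 + z + 2/5z².

Need |R(x)|<1, x<0.
x=-0.78: |R|=0.4634
R=1: x+2/5x²=0 ⇒ x=−5/2=-2.5000; min R=1−1/(4·2/5)=0.3750>−1
Confirm numerically:
  x=-1.677: |R|=0.44793 <1
  x=-1.526: |R|=0.40547 <1
  x=-1.278: |R|=0.37531 <1
  x=-2.696: |R|=1.21137 >1
  x=-2.586: |R|=1.08896 >1
Interval (-2.5000, 0).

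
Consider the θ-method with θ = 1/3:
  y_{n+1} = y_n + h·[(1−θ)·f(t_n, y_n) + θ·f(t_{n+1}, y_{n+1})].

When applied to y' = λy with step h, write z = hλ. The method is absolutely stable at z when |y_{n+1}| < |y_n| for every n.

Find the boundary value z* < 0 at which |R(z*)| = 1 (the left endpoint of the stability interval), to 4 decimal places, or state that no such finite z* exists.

z* = -6.0000.

Set f=λy, z=hλ:
  y_{n+1} = y_n + z·[2/3·y_n + 1/3·y_{n+1}] ⇒ (1 − 1/3z)y_{n+1} = (1 + 2/3z)y_n
  Hence R(z) = (1 + 2/3z)/(1 − 1/3z).

Find x<0 with |R(x)|<1.
x=-1.07: |R|=0.2113
R=−1: 1+2/3x = −1+1/3x ⇒ -1/3x=2 ⇒ x=2/(-1/3)=-6.0000
Confirm numerically:
  x=-5.685: |R|=0.96373 <1
  x=-5.291: |R|=0.91449 <1
  x=-4.448: |R|=0.79162 <1
  x=-6.503: |R|=1.05293 >1
  x=-6.324: |R|=1.03475 >1
So |R|<1 on (-6.0000, 0).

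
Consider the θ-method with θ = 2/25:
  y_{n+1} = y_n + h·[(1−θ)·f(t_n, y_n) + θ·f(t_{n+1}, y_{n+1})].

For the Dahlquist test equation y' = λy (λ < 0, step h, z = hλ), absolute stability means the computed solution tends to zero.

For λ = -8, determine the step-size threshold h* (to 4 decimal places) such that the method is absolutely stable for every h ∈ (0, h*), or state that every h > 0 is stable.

With y'=λy (z=hλ):
  y_{n+1} = y_n + z·[23/25·y_n + 2/25·y_{n+1}] ⇒ (1 − 2/25z)y_{n+1} = (1 + 23/25z)y_n
  Hence R(z) = (1 + 23/25z)/(1 − 2/25z).

Solve |R(x)|<1 on ℝ⁻.
x=-1.72: |R|=0.5120
R=−1: 1+23/25x = −1+2/25x ⇒ -21/25x=2 ⇒ x=2/(-21/25)=-2.3810
Confirm numerically:
  x=-1.821: |R|=0.58945 <1
  x=-1.507: |R|=0.34486 <1
  x=-1.024: |R|=0.05353 <1
  x=-2.684: |R|=1.20956 >1
  x=-2.593: |R|=1.14752 >1
Interval (-2.3810, 0).

(-2.3810,0); λ=-8 ⇒ h* = (50/21)/8 = 0.2976.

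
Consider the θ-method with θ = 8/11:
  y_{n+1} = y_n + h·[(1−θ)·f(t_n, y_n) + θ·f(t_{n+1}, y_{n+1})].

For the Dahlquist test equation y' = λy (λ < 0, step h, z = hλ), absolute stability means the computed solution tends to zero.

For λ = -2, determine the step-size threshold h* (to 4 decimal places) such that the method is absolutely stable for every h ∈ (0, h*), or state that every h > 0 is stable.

On y'=λy, z=hλ:
  y_{n+1} = y_n + z·[3/11·y_n + 8/11·y_{n+1}] ⇒ (1 − 8/11z)y_{n+1} = (1 + 3/11z)y_n
  so R(z) = (1 + 3/11z)/(1 − 8/11z).

Boundary: |R(x)|=1, x<0.
x=-1.38: |R|=0.3113
x=-2: |R|=0.1852
x=-10: |R|=0.2088
x=-100: |R|=0.3564
θ=8/11≥1/2 ⇒ |1+3/11x|<|1−8/11x| ∀x<0 ⇒ interval (−∞,0).

(−∞, 0) — no finite endpoint. Any h>0 works for λ=-2.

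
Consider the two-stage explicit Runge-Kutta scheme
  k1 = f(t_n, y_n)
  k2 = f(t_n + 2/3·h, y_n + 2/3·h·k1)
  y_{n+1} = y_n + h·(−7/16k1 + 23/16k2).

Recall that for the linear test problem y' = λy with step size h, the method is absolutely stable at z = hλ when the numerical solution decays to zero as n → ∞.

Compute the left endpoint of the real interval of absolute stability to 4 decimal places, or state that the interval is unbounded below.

Test eqn y'=λy, z=hλ:
  k1=λy_n ⇒ h·k1=z·y_n;  k2=λ(1+2/3z)y_n ⇒ h·k2=z(1+2/3z)y_n
  y_{n+1}/y_n = 1 − 7/16z + 23/16z(1+2/3z) = 1 + z + 23/24z²
  R(z) = 1 + z + 23/24z².

Boundary: |R(x)|=1, x<0.
x=-1.61: |R|=1.8741
R=1: x+23/24x²=0 ⇒ x=−24/23=-1.0435; min R=1−1/(4·23/24)=0.7391>−1
Confirm numerically:
  x=-0.884: |R|=0.86490 <1
  x=-0.783: |R|=0.80454 <1
  x=-0.560: |R|=0.74053 <1
  x=-0.541: |R|=0.73949 <1
  x=-1.627: |R|=1.90983 >1
  x=-1.580: |R|=1.81238 >1
  x=-1.344: |R|=1.38707 >1
Interval (-1.0435, 0).

z* = -1.0435.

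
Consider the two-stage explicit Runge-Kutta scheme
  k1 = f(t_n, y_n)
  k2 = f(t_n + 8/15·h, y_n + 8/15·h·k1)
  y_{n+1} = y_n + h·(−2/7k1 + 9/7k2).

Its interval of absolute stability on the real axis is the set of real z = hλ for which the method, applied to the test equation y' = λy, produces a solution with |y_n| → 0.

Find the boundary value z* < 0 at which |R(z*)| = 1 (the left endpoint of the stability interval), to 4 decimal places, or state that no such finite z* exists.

z* = -1.4583.

With y'=λy (z=hλ):
  k1=λy_n ⇒ h·k1=z·y_n;  k2=λ(1+8/15z)y_n ⇒ h·k2=z(1+8/15z)y_n
  y_{n+1}/y_n = 1 − 2/7z + 9/7z(1+8/15z) = 1 + z + 24/35z²
  R(z) = 1 + z + 24/35z².

Find x<0 with |R(x)|<1.
x=-0.58: |R|=0.6507
R=1: x+24/35x²=0 ⇒ x=−35/24=-1.4583; min R=1−1/(4·24/35)=0.6354>−1
Confirm numerically:
  x=-1.189: |R|=0.78041 <1
  x=-0.861: |R|=0.64733 <1
  x=-0.633: |R|=0.64176 <1
  x=-1.653: |R|=1.22065 >1
  x=-1.526: |R|=1.07081 >1
  x=-1.518: |R|=1.06211 >1
So |R|<1 on (-1.4583, 0).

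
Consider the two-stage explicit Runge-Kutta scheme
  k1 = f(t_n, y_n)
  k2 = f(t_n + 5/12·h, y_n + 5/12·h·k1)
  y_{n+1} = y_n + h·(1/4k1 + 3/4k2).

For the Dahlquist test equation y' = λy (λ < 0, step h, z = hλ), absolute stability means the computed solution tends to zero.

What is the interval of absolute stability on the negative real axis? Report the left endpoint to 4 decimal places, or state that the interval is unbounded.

z∈(-3.2000,0).

Test eqn y'=λy, z=hλ:
  k1=λy_n ⇒ h·k1=z·y_n;  k2=λ(1+5/12z)y_n ⇒ h·k2=z(1+5/12z)y_n
  y_{n+1}/y_n = 1 + 1/4z + 3/4z(1+5/12z) = 1 + z + 5/16z²
  Hence R(z) = 1 + z + 5/16z².

Find x<0 with |R(x)|<1.
x=-0.94: |R|=0.3361
R=1: x+5/16x²=0 ⇒ x=−16/5=-3.2000; min R=1−1/(4·5/16)=0.2000>−1
Confirm numerically:
  x=-3.036: |R|=0.84440 <1
  x=-2.860: |R|=0.69612 <1
  x=-2.180: |R|=0.30512 <1
  x=-3.784: |R|=1.69058 >1
  x=-3.719: |R|=1.60318 >1
Interval (-3.2000, 0).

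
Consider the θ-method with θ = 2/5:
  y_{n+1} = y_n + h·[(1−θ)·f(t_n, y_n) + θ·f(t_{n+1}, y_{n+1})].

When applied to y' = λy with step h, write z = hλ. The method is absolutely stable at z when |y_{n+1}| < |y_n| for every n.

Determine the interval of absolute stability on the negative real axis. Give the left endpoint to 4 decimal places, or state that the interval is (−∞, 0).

z∈(-10.0000,0).

With y'=λy (z=hλ):
  y_{n+1} = y_n + z·[3/5·y_n + 2/5·y_{n+1}] ⇒ (1 − 2/5z)y_{n+1} = (1 + 3/5z)y_n
  ⇒ R(z) = (1 + 3/5z)/(1 − 2/5z).

Need |R(x)|<1, x<0.
x=-0.99: |R|=0.2908
R=−1: 1+3/5x = −1+2/5x ⇒ -1/5x=2 ⇒ x=2/(-1/5)=-10.0000
Confirm numerically:
  x=-8.882: |R|=0.95089 <1
  x=-6.416: |R|=0.79901 <1
  x=-5.599: |R|=0.72830 <1
  x=-4.797: |R|=0.64348 <1
  x=-10.287: |R|=1.01122 >1
  x=-10.086: |R|=1.00342 >1
  x=-10.056: |R|=1.00223 >1
Stable set (-10.0000, 0).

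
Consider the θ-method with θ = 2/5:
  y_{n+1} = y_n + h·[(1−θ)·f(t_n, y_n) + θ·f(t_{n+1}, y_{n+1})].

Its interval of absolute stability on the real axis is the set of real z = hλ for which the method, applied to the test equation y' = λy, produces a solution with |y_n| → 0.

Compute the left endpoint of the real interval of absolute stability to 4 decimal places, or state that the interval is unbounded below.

Test eqn y'=λy, z=hλ:
  y_{n+1} = y_n + z·[3/5·y_n + 2/5·y_{n+1}] ⇒ (1 − 2/5z)y_{n+1} = (1 + 3/5z)y_n
  Hence R(z) = (1 + 3/5z)/(1 − 2/5z).

Solve |R(x)|<1 on ℝ⁻.
x=-0.71: |R|=0.4470
R=−1: 1+3/5x = −1+2/5x ⇒ -1/5x=2 ⇒ x=2/(-1/5)=-10.0000
Confirm numerically:
  x=-9.380: |R|=0.97391 <1
  x=-9.008: |R|=0.95690 <1
  x=-7.897: |R|=0.89887 <1
  x=-6.454: |R|=0.80199 <1
  x=-10.146: |R|=1.00577 >1
  x=-10.041: |R|=1.00163 >1
Stable set (-10.0000, 0).

z* = -10.0000.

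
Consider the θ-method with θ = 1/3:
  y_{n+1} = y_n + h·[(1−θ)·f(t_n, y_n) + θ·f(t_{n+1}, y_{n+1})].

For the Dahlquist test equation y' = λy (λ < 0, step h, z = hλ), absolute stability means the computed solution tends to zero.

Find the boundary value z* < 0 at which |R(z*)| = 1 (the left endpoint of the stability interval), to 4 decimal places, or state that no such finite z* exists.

left endpoint -6.0000.

With y'=λy (z=hλ):
  y_{n+1} = y_n + z·[2/3·y_n + 1/3·y_{n+1}] ⇒ (1 − 1/3z)y_{n+1} = (1 + 2/3z)y_n
  Hence R(z) = (1 + 2/3z)/(1 − 1/3z).

Find x<0 with |R(x)|<1.
x=-0.41: |R|=0.6393
R=−1: 1+2/3x = −1+1/3x ⇒ -1/3x=2 ⇒ x=2/(-1/3)=-6.0000
Confirm numerically:
  x=-5.686: |R|=0.96385 <1
  x=-3.644: |R|=0.64539 <1
  x=-3.595: |R|=0.63533 <1
  x=-3.235: |R|=0.55654 <1
  x=-6.407: |R|=1.04327 >1
  x=-6.402: |R|=1.04276 >1
  x=-6.297: |R|=1.03195 >1
Interval (-6.0000, 0).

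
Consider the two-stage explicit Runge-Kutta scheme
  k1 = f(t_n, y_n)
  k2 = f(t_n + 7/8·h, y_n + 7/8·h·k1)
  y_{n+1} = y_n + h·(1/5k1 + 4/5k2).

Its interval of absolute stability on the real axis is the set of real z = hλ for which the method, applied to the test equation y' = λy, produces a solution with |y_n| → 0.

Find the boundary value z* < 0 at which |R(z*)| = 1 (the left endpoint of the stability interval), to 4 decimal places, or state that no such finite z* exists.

Set f=λy, z=hλ:
  k1=λy_n ⇒ h·k1=z·y_n;  k2=λ(1+7/8z)y_n ⇒ h·k2=z(1+7/8z)y_n
  y_{n+1}/y_n = 1 + 1/5z + 4/5z(1+7/8z) = 1 + z + 7/10z²
  ⇒ R(z) = 1 + z + 7/10z².

Find x<0 with |R(x)|<1.
x=-1.15: |R|=0.7757
R=1: x+7/10x²=0 ⇒ x=−10/7=-1.4286; min R=1−1/(4·7/10)=0.6429>−1
Confirm numerically:
  x=-1.017: |R|=0.70700 <1
  x=-0.799: |R|=0.64788 <1
  x=-0.615: |R|=0.64976 <1
  x=-1.898: |R|=1.62368 >1
  x=-1.482: |R|=1.05543 >1
Interval (-1.4286, 0).

z* = -1.4286.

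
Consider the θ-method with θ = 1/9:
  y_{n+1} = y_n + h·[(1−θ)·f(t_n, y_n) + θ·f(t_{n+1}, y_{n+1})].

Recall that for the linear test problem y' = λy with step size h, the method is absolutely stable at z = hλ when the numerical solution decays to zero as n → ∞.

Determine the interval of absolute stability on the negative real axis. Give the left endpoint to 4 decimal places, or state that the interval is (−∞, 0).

z∈(-2.5714,0).

With y'=λy (z=hλ):
  y_{n+1} = y_n + z·[8/9·y_n + 1/9·y_{n+1}] ⇒ (1 − 1/9z)y_{n+1} = (1 + 8/9z)y_n
  R(z) = (1 + 8/9z)/(1 − 1/9z).

Need |R(x)|<1, x<0.
x=-0.31: |R|=0.7003
R=−1: 1+8/9x = −1+1/9x ⇒ -7/9x=2 ⇒ x=2/(-7/9)=-2.5714
Confirm numerically:
  x=-1.968: |R|=0.61488 <1
  x=-1.760: |R|=0.47212 <1
  x=-1.513: |R|=0.29525 <1
  x=-3.074: |R|=1.29137 >1
  x=-3.017: |R|=1.25955 >1
Interval (-2.5714, 0).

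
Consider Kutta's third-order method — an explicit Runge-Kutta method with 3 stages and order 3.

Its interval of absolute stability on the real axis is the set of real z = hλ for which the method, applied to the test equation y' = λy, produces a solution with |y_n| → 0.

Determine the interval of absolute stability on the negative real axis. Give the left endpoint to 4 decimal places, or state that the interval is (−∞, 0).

On y'=λy, z=hλ:
  order 3, 3-stage ⇒ R(z)=1+z+z^2/2+z^3/6
  (e.g. R(-0.6)=0.54400, |R|=0.54400)

Find x<0 with |R(x)|<1.
x=-0.6: |R|=0.5440
|R(-1.8)|=0.1520 |R(-1.26)|=0.2004 |R(-1.1)|=0.2832
Bisect:
  x_lo=-2.9484 |R|=1.8737  x_hi=-0.1704 |R|=0.8433
  mid=-1.55941 |R|=0.02445 →hi
  mid=-2.25391 |R|=0.62221 →hi
  mid=-2.60116 |R|=1.15141 →lo
  mid=-2.42754 |R|=0.86529 →hi
  mid=-2.51435 |R|=1.00264 →lo
  mid=-2.47094 |R|=0.93258 →hi
  mid=-2.49265 |R|=0.96726 →hi
  mid=-2.50350 |R|=0.98486 →hi
  ...
  [-2.51283,-2.51266] ⇒ x*=-2.5127
So |R|<1 on (-2.5127, 0).

(-2.5127, 0).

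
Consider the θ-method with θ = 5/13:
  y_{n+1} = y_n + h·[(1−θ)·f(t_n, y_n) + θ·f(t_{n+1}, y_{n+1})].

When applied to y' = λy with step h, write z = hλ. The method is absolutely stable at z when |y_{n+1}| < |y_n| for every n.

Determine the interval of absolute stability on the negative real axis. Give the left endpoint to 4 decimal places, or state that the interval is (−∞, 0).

z∈(-8.6667,0).

Test eqn y'=λy, z=hλ:
  y_{n+1} = y_n + z·[8/13·y_n + 5/13·y_{n+1}] ⇒ (1 − 5/13z)y_{n+1} = (1 + 8/13z)y_n
  R(z) = (1 + 8/13z)/(1 − 5/13z).

Solve |R(x)|<1 on ℝ⁻.
x=-1.67: |R|=0.0169
R=−1: 1+8/13x = −1+5/13x ⇒ -3/13x=2 ⇒ x=2/(-3/13)=-8.6667
Confirm numerically:
  x=-8.205: |R|=0.97436 <1
  x=-6.815: |R|=0.88200 <1
  x=-5.392: |R|=0.75415 <1
  x=-9.253: |R|=1.02968 >1
  x=-8.859: |R|=1.01007 >1
  x=-8.765: |R|=1.00519 >1
So |R|<1 on (-8.6667, 0).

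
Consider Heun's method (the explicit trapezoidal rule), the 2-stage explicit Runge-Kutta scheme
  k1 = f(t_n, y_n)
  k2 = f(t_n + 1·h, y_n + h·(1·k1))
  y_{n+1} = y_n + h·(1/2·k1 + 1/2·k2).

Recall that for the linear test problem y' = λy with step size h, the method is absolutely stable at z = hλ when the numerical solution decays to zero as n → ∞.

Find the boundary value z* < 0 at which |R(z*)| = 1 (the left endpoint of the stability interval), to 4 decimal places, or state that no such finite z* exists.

Test eqn y'=λy, z=hλ:
  order 2, 2-stage ⇒ R(z)=1+z+z^2/2
  (e.g. R(-1.33)=0.55445, |R|=0.55445)

Solve |R(x)|<1 on ℝ⁻.
x=-1.33: |R|=0.5544
|R(-1.66)|=0.7178 |R(-0.79)|=0.5221 |R(-0.74)|=0.5338
Bisect:
  x_lo=-2.6983 |R|=1.9421  x_hi=-0.0524 |R|=0.9489
  mid=-1.37537 |R|=0.57045 →hi
  mid=-2.03684 |R|=1.03752 →lo
  mid=-1.70611 |R|=0.74929 →hi
  mid=-1.87147 |R|=0.87973 →hi
  mid=-1.95416 |R|=0.95521 →hi
  mid=-1.99550 |R|=0.99551 →hi
  mid=-2.01617 |R|=1.01630 →lo
  ...
  [-2.00002,-1.99986] ⇒ x*=-2.0000
Stable set (-2.0000, 0).

z* = -2.0000.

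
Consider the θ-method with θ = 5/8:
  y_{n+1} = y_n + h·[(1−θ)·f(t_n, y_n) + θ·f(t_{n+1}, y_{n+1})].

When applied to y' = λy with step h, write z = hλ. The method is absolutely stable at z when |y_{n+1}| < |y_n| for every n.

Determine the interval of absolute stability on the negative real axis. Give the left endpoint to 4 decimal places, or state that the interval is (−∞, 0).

Test eqn y'=λy, z=hλ:
  y_{n+1} = y_n + z·[3/8·y_n + 5/8·y_{n+1}] ⇒ (1 − 5/8z)y_{n+1} = (1 + 3/8z)y_n
  so R(z) = (1 + 3/8z)/(1 − 5/8z).

Solve |R(x)|<1 on ℝ⁻.
x=-0.84: |R|=0.4492
x=-2: |R|=0.1111
x=-10: |R|=0.3793
x=-100: |R|=0.5748
θ=5/8≥1/2 ⇒ |1+3/8x|<|1−5/8x| ∀x<0 ⇒ unbounded interval.

(−∞, 0) — no finite endpoint.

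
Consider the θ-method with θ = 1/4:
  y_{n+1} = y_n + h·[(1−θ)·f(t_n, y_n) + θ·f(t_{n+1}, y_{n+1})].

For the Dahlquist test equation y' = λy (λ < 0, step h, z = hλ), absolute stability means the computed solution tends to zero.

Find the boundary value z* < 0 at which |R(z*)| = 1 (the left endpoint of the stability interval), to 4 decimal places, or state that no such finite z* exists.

z* = -4.0000.

Set f=λy, z=hλ:
  y_{n+1} = y_n + z·[3/4·y_n + 1/4·y_{n+1}] ⇒ (1 − 1/4z)y_{n+1} = (1 + 3/4z)y_n
  so R(z) = (1 + 3/4z)/(1 − 1/4z).

Find x<0 with |R(x)|<1.
x=-1.01: |R|=0.1936
R=−1: 1+3/4x = −1+1/4x ⇒ -1/2x=2 ⇒ x=2/(-1/2)=-4.0000
Confirm numerically:
  x=-3.509: |R|=0.86922 <1
  x=-3.379: |R|=0.83168 <1
  x=-1.938: |R|=0.30549 <1
  x=-1.934: |R|=0.30367 <1
  x=-4.293: |R|=1.07066 >1
  x=-4.047: |R|=1.01168 >1
So |R|<1 on (-4.0000, 0).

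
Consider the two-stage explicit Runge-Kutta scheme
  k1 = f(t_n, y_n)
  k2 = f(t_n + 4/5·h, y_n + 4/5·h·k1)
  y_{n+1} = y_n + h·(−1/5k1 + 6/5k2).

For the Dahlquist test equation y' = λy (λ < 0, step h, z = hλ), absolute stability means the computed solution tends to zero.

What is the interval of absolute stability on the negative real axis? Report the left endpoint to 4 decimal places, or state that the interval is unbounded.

z∈(-1.0417,0).

Set f=λy, z=hλ:
  k1=λy_n ⇒ h·k1=z·y_n;  k2=λ(1+4/5z)y_n ⇒ h·k2=z(1+4/5z)y_n
  y_{n+1}/y_n = 1 − 1/5z + 6/5z(1+4/5z) = 1 + z + 24/25z²
  Hence R(z) = 1 + z + 24/25z².

Need |R(x)|<1, x<0.
x=-1.23: |R|=1.2224
R=1: x+24/25x²=0 ⇒ x=−25/24=-1.0417; min R=1−1/(4·24/25)=0.7396>−1
Confirm numerically:
  x=-0.806: |R|=0.81765 <1
  x=-0.639: |R|=0.75299 <1
  x=-0.544: |R|=0.74010 <1
  x=-1.333: |R|=1.37281 >1
  x=-1.317: |R|=1.34811 >1
  x=-1.120: |R|=1.08422 >1
Interval (-1.0417, 0).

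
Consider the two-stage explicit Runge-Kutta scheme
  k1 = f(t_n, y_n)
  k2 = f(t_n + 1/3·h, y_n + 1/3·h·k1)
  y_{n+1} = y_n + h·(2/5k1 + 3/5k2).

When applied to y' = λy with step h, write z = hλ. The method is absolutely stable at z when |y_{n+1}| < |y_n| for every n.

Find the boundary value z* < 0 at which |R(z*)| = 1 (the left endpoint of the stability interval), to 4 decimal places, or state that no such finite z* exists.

With y'=λy (z=hλ):
  k1=λy_n ⇒ h·k1=z·y_n;  k2=λ(1+1/3z)y_n ⇒ h·k2=z(1+1/3z)y_n
  y_{n+1}/y_n = 1 + 2/5z + 3/5z(1+1/3z) = 1 + z + 1/5z²
  ⇒ R(z) = 1 + z + 1/5z².

Boundary: |R(x)|=1, x<0.
x=-1.78: |R|=0.1463
R=1: x+1/5x²=0 ⇒ x=−5=-5.0000; min R=1−1/(4·1/5)=-0.2500>−1
Confirm numerically:
  x=-3.746: |R|=0.06050 <1
  x=-3.276: |R|=0.12956 <1
  x=-3.205: |R|=0.15060 <1
  x=-5.223: |R|=1.23295 >1
  x=-5.122: |R|=1.12498 >1
So |R|<1 on (-5.0000, 0).

left endpoint -5.0000.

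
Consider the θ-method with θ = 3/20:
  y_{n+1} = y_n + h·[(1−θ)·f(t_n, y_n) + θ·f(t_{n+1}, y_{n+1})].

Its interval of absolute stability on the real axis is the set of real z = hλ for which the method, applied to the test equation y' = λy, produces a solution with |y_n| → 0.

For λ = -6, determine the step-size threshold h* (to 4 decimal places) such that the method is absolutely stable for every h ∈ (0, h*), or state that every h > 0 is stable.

On y'=λy, z=hλ:
  y_{n+1} = y_n + z·[17/20·y_n + 3/20·y_{n+1}] ⇒ (1 − 3/20z)y_{n+1} = (1 + 17/20z)y_n
  Hence R(z) = (1 + 17/20z)/(1 − 3/20z).

Boundary: |R(x)|=1, x<0.
x=-0.65: |R|=0.4077
R=−1: 1+17/20x = −1+3/20x ⇒ -7/10x=2 ⇒ x=2/(-7/10)=-2.8571
Confirm numerically:
  x=-2.236: |R|=0.67440 <1
  x=-1.978: |R|=0.52541 <1
  x=-1.215: |R|=0.02770 <1
  x=-1.158: |R|=0.01338 <1
  x=-3.359: |R|=1.23360 >1
  x=-2.926: |R|=1.03350 >1
Interval (-2.8571, 0).

(-2.8571,0); λ=-6 ⇒ h* = (20/7)/6 = 0.4762.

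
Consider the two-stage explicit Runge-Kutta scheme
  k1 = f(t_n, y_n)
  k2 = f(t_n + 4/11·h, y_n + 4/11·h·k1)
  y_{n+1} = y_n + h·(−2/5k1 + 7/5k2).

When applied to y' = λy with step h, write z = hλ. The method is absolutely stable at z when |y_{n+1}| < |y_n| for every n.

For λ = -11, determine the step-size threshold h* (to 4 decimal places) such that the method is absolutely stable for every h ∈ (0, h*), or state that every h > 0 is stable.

(-1.9643,0); λ=-11 ⇒ h* = (55/28)/11 = 0.1786.

With y'=λy (z=hλ):
  k1=λy_n ⇒ h·k1=z·y_n;  k2=λ(1+4/11z)y_n ⇒ h·k2=z(1+4/11z)y_n
  y_{n+1}/y_n = 1 − 2/5z + 7/5z(1+4/11z) = 1 + z + 28/55z²
  so R(z) = 1 + z + 28/55z².

Boundary: |R(x)|=1, x<0.
x=-1.22: |R|=0.5377
R=1: x+28/55x²=0 ⇒ x=−55/28=-1.9643; min R=1−1/(4·28/55)=0.5089>−1
Confirm numerically:
  x=-1.777: |R|=0.83057 <1
  x=-1.207: |R|=0.53467 <1
  x=-0.895: |R|=0.51279 <1
  x=-2.467: |R|=1.63137 >1
  x=-2.242: |R|=1.31698 >1
  x=-2.212: |R|=1.27895 >1
Stable set (-1.9643, 0).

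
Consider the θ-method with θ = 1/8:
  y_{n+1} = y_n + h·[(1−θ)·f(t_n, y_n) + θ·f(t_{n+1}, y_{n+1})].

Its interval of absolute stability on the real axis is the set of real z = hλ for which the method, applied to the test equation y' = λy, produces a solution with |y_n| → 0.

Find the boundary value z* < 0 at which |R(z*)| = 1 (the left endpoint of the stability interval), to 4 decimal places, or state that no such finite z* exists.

On y'=λy, z=hλ:
  y_{n+1} = y_n + z·[7/8·y_n + 1/8·y_{n+1}] ⇒ (1 − 1/8z)y_{n+1} = (1 + 7/8z)y_n
  R(z) = (1 + 7/8z)/(1 − 1/8z).

Boundary: |R(x)|=1, x<0.
x=-0.56: |R|=0.4766
R=−1: 1+7/8x = −1+1/8x ⇒ -3/4x=2 ⇒ x=2/(-3/4)=-2.6667
Confirm numerically:
  x=-1.864: |R|=0.51176 <1
  x=-1.135: |R|=0.00602 <1
  x=-1.085: |R|=0.04458 <1
  x=-3.163: |R|=1.26677 >1
  x=-2.775: |R|=1.06032 >1
Stable set (-2.6667, 0).

left endpoint -2.6667.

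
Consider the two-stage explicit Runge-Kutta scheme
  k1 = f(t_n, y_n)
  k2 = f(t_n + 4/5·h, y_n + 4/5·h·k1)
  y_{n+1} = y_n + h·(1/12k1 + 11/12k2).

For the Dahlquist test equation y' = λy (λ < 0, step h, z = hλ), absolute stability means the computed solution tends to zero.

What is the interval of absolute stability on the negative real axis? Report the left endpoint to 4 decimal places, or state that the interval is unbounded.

On y'=λy, z=hλ:
  k1=λy_n ⇒ h·k1=z·y_n;  k2=λ(1+4/5z)y_n ⇒ h·k2=z(1+4/5z)y_n
  y_{n+1}/y_n = 1 + 1/12z + 11/12z(1+4/5z) = 1 + z + 11/15z²
  Hence R(z) = 1 + z + 11/15z².

Find x<0 with |R(x)|<1.
x=-0.83: |R|=0.6752
R=1: x+11/15x²=0 ⇒ x=−15/11=-1.3636; min R=1−1/(4·11/15)=0.6591>−1
Confirm numerically:
  x=-1.185: |R|=0.84476 <1
  x=-0.806: |R|=0.67040 <1
  x=-0.610: |R|=0.66287 <1
  x=-0.548: |R|=0.67222 <1
  x=-1.833: |R|=1.63092 >1
  x=-1.639: |R|=1.33097 >1
So |R|<1 on (-1.3636, 0).

(-1.3636, 0).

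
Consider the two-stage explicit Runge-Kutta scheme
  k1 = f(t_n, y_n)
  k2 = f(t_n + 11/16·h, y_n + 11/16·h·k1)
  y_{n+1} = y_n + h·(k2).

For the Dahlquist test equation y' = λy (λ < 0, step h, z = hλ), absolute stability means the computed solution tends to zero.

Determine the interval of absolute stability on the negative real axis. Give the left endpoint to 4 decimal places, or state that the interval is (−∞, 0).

Set f=λy, z=hλ:
  k1=λy_n ⇒ h·k1=z·y_n;  k2=λ(1+11/16z)y_n ⇒ h·k2=z(1+11/16z)y_n
  y_{n+1}/y_n = 1 + z(1+11/16z) = 1 + z + 11/16z²
  R(z) = 1 + z + 11/16z².

Need |R(x)|<1, x<0.
x=-1.02: |R|=0.6953
R=1: x+11/16x²=0 ⇒ x=−16/11=-1.4545; min R=1−1/(4·11/16)=0.6364>−1
Confirm numerically:
  x=-1.277: |R|=0.84413 <1
  x=-0.812: |R|=0.64130 <1
  x=-0.689: |R|=0.63737 <1
  x=-1.896: |R|=1.57544 >1
  x=-1.768: |R|=1.38100 >1
Stable set (-1.4545, 0).

z∈(-1.4545,0).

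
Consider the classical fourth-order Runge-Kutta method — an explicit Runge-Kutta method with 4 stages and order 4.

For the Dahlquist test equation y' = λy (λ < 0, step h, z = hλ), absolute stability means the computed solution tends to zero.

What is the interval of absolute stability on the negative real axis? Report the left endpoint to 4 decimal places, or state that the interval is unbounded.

(-2.7853, 0).

Test eqn y'=λy, z=hλ:
  order 4, 4-stage ⇒ R(z)=1+z+z^2/2+z^3/6+z^4/24
  (e.g. R(-0.33)=0.71895, |R|=0.71895)

Need |R(x)|<1, x<0.
x=-0.33: |R|=0.7190
|R(-1.71)|=0.2749 |R(-1)|=0.3750 |R(-0.9)|=0.4108
Bisect:
  x_lo=-3.2852 |R|=2.0551  x_hi=-0.1379 |R|=0.8712
  mid=-1.71156 |R|=0.27507 →hi
  mid=-2.49839 |R|=0.64686 →hi
  mid=-2.89181 |R|=1.17283 →lo
  mid=-2.69510 |R|=0.87232 →hi
  mid=-2.79345 |R|=1.01237 →lo
  mid=-2.74428 |R|=0.93990 →hi
  mid=-2.76886 |R|=0.97551 →hi
  ...
  [-2.78539,-2.78519] ⇒ x*=-2.7853
Interval (-2.7853, 0).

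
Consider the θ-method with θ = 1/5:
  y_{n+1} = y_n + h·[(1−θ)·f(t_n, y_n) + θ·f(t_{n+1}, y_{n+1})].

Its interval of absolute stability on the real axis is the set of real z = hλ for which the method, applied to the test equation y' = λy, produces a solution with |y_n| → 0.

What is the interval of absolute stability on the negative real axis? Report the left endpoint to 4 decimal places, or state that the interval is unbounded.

(-3.3333, 0).

On y'=λy, z=hλ:
  y_{n+1} = y_n + z·[4/5·y_n + 1/5·y_{n+1}] ⇒ (1 − 1/5z)y_{n+1} = (1 + 4/5z)y_n
  so R(z) = (1 + 4/5z)/(1 − 1/5z).

Boundary: |R(x)|=1, x<0.
x=-0.68: |R|=0.4014
R=−1: 1+4/5x = −1+1/5x ⇒ -3/5x=2 ⇒ x=2/(-3/5)=-3.3333
Confirm numerically:
  x=-2.284: |R|=0.56782 <1
  x=-1.838: |R|=0.34396 <1
  x=-1.590: |R|=0.20637 <1
  x=-3.674: |R|=1.11782 >1
  x=-3.406: |R|=1.02593 >1
Interval (-3.3333, 0).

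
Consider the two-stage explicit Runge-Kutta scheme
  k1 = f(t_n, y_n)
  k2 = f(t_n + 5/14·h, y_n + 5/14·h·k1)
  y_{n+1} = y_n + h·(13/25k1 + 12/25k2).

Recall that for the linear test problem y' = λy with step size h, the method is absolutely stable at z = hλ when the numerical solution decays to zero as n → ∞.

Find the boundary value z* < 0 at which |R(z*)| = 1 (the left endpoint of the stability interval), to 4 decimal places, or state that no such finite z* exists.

With y'=λy (z=hλ):
  k1=λy_n ⇒ h·k1=z·y_n;  k2=λ(1+5/14z)y_n ⇒ h·k2=z(1+5/14z)y_n
  y_{n+1}/y_n = 1 + 13/25z + 12/25z(1+5/14z) = 1 + z + 6/35z²
  so R(z) = 1 + z + 6/35z².

Boundary: |R(x)|=1, x<0.
x=-1.41: |R|=0.0692
R=1: x+6/35x²=0 ⇒ x=−35/6=-5.8333; min R=1−1/(4·6/35)=-0.4583>−1
Confirm numerically:
  x=-3.859: |R|=0.30611 <1
  x=-3.446: |R|=0.41030 <1
  x=-3.087: |R|=0.45336 <1
  x=-2.780: |R|=0.45513 <1
  x=-6.417: |R|=1.64207 >1
  x=-6.376: |R|=1.59315 >1
  x=-6.339: |R|=1.54950 >1
Interval (-5.8333, 0).

left endpoint -5.8333.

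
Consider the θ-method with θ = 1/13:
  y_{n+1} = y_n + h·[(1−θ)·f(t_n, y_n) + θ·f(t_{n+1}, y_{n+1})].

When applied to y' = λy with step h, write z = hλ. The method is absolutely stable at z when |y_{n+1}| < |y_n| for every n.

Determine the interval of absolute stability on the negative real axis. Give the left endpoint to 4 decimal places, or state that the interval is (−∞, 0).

With y'=λy (z=hλ):
  y_{n+1} = y_n + z·[12/13·y_n + 1/13·y_{n+1}] ⇒ (1 − 1/13z)y_{n+1} = (1 + 12/13z)y_n
  Hence R(z) = (1 + 12/13z)/(1 − 1/13z).

Solve |R(x)|<1 on ℝ⁻.
x=-1.78: |R|=0.5656
R=−1: 1+12/13x = −1+1/13x ⇒ -11/13x=2 ⇒ x=2/(-11/13)=-2.3636
Confirm numerically:
  x=-2.090: |R|=0.80053 <1
  x=-2.031: |R|=0.75657 <1
  x=-1.445: |R|=0.30045 <1
  x=-1.211: |R|=0.10780 <1
  x=-2.762: |R|=1.27801 >1
  x=-2.496: |R|=1.09396 >1
  x=-2.492: |R|=1.09114 >1
So |R|<1 on (-2.3636, 0).

z∈(-2.3636,0).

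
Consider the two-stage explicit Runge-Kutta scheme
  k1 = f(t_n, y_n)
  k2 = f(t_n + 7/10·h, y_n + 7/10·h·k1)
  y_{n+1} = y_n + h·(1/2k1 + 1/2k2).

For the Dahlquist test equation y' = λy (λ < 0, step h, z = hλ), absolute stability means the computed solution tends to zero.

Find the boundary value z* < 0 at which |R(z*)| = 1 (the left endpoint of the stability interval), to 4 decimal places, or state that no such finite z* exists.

On y'=λy, z=hλ:
  k1=λy_n ⇒ h·k1=z·y_n;  k2=λ(1+7/10z)y_n ⇒ h·k2=z(1+7/10z)y_n
  y_{n+1}/y_n = 1 + 1/2z + 1/2z(1+7/10z) = 1 + z + 7/20z²
  so R(z) = 1 + z + 7/20z².

Find x<0 with |R(x)|<1.
x=-1.26: |R|=0.2957
R=1: x+7/20x²=0 ⇒ x=−20/7=-2.8571; min R=1−1/(4·7/20)=0.2857>−1
Confirm numerically:
  x=-2.834: |R|=0.97704 <1
  x=-2.020: |R|=0.40814 <1
  x=-1.450: |R|=0.28587 <1
  x=-3.348: |R|=1.57519 >1
  x=-3.122: |R|=1.28941 >1
Interval (-2.8571, 0).

z* = -2.8571.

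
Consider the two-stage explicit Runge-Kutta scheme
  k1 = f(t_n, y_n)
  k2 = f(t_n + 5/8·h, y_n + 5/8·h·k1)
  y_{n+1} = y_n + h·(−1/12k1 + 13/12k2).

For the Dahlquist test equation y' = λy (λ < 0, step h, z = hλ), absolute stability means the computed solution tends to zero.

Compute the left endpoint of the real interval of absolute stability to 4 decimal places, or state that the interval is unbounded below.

Test eqn y'=λy, z=hλ:
  k1=λy_n ⇒ h·k1=z·y_n;  k2=λ(1+5/8z)y_n ⇒ h·k2=z(1+5/8z)y_n
  y_{n+1}/y_n = 1 − 1/12z + 13/12z(1+5/8z) = 1 + z + 65/96z²
  Hence R(z) = 1 + z + 65/96z².

Find x<0 with |R(x)|<1.
x=-0.33: |R|=0.7437
R=1: x+65/96x²=0 ⇒ x=−96/65=-1.4769; min R=1−1/(4·65/96)=0.6308>−1
Confirm numerically:
  x=-1.164: |R|=0.75338 <1
  x=-1.127: |R|=0.73298 <1
  x=-1.120: |R|=0.72933 <1
  x=-1.818: |R|=1.41984 >1
  x=-1.767: |R|=1.34705 >1
Interval (-1.4769, 0).

z* = -1.4769.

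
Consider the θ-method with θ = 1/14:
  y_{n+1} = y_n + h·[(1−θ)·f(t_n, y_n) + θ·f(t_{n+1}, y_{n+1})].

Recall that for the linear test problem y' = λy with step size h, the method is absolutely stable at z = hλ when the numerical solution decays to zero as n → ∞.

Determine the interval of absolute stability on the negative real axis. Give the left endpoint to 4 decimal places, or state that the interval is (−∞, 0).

With y'=λy (z=hλ):
  y_{n+1} = y_n + z·[13/14·y_n + 1/14·y_{n+1}] ⇒ (1 − 1/14z)y_{n+1} = (1 + 13/14z)y_n
  so R(z) = (1 + 13/14z)/(1 − 1/14z).

Need |R(x)|<1, x<0.
x=-0.76: |R|=0.2791
R=−1: 1+13/14x = −1+1/14x ⇒ -6/7x=2 ⇒ x=2/(-6/7)=-2.3333
Confirm numerically:
  x=-1.234: |R|=0.13404 <1
  x=-1.224: |R|=0.12559 <1
  x=-1.026: |R|=0.04406 <1
  x=-0.975: |R|=0.08848 <1
  x=-2.642: |R|=1.22257 >1
  x=-2.364: |R|=1.02249 >1
So |R|<1 on (-2.3333, 0).

z∈(-2.3333,0).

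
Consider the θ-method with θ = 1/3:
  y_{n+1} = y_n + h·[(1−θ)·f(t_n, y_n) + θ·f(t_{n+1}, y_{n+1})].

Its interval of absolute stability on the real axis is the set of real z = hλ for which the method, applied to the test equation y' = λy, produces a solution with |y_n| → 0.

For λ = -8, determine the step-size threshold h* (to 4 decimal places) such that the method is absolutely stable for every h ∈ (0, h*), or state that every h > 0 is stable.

(-6.0000,0); λ=-8 ⇒ h* = (6)/8 = 0.7500.

Set f=λy, z=hλ:
  y_{n+1} = y_n + z·[2/3·y_n + 1/3·y_{n+1}] ⇒ (1 − 1/3z)y_{n+1} = (1 + 2/3z)y_n
  ⇒ R(z) = (1 + 2/3z)/(1 − 1/3z).

Boundary: |R(x)|=1, x<0.
x=-0.54: |R|=0.5424
R=−1: 1+2/3x = −1+1/3x ⇒ -1/3x=2 ⇒ x=2/(-1/3)=-6.0000
Confirm numerically:
  x=-5.880: |R|=0.98649 <1
  x=-5.617: |R|=0.95555 <1
  x=-5.398: |R|=0.92832 <1
  x=-6.515: |R|=1.05413 >1
  x=-6.215: |R|=1.02333 >1
  x=-6.066: |R|=1.00728 >1
Interval (-6.0000, 0).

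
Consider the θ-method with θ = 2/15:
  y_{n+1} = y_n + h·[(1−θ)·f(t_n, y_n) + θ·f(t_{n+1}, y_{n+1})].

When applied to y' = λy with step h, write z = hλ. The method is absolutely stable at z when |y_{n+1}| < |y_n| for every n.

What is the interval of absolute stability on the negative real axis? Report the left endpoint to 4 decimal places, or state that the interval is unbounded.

With y'=λy (z=hλ):
  y_{n+1} = y_n + z·[13/15·y_n + 2/15·y_{n+1}] ⇒ (1 − 2/15z)y_{n+1} = (1 + 13/15z)y_n
  so R(z) = (1 + 13/15z)/(1 − 2/15z).

Solve |R(x)|<1 on ℝ⁻.
x=-0.94: |R|=0.1647
R=−1: 1+13/15x = −1+2/15x ⇒ -11/15x=2 ⇒ x=2/(-11/15)=-2.7273
Confirm numerically:
  x=-2.523: |R|=0.88791 <1
  x=-1.810: |R|=0.45811 <1
  x=-1.373: |R|=0.16054 <1
  x=-1.129: |R|=0.01872 <1
  x=-3.274: |R|=1.27910 >1
  x=-3.028: |R|=1.15710 >1
  x=-2.840: |R|=1.05996 >1
Stable set (-2.7273, 0).

z∈(-2.7273,0).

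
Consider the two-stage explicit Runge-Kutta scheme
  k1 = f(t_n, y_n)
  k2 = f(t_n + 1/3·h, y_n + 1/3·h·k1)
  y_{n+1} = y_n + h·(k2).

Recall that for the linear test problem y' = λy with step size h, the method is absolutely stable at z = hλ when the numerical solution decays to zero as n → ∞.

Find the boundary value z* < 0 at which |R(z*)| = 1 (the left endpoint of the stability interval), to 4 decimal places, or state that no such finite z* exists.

left endpoint -3.0000.

Set f=λy, z=hλ:
  k1=λy_n ⇒ h·k1=z·y_n;  k2=λ(1+1/3z)y_n ⇒ h·k2=z(1+1/3z)y_n
  y_{n+1}/y_n = 1 + z(1+1/3z) = 1 + z + 1/3z²
  so R(z) = 1 + z + 1/3z².

Solve |R(x)|<1 on ℝ⁻.
x=-1.37: |R|=0.2556
R=1: x+1/3x²=0 ⇒ x=−3=-3.0000; min R=1−1/(4·1/3)=0.2500>−1
Confirm numerically:
  x=-2.875: |R|=0.88021 <1
  x=-2.826: |R|=0.83609 <1
  x=-2.295: |R|=0.46067 <1
  x=-1.271: |R|=0.26748 <1
  x=-3.257: |R|=1.27902 >1
  x=-3.103: |R|=1.10654 >1
Stable set (-3.0000, 0).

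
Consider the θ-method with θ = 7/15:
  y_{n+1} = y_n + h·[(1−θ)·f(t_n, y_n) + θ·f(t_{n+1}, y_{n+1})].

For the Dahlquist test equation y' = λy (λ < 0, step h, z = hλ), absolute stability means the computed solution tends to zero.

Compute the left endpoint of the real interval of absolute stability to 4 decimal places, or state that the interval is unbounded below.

On y'=λy, z=hλ:
  y_{n+1} = y_n + z·[8/15·y_n + 7/15·y_{n+1}] ⇒ (1 − 7/15z)y_{n+1} = (1 + 8/15z)y_n
  R(z) = (1 + 8/15z)/(1 − 7/15z).

Boundary: |R(x)|=1, x<0.
x=-0.69: |R|=0.4781
R=−1: 1+8/15x = −1+7/15x ⇒ -1/15x=2 ⇒ x=2/(-1/15)=-30.0000
Confirm numerically:
  x=-26.048: |R|=0.97997 <1
  x=-21.821: |R|=0.95124 <1
  x=-13.912: |R|=0.85685 <1
  x=-30.275: |R|=1.00121 >1
  x=-30.203: |R|=1.00090 >1
So |R|<1 on (-30.0000, 0).

z* = -30.0000.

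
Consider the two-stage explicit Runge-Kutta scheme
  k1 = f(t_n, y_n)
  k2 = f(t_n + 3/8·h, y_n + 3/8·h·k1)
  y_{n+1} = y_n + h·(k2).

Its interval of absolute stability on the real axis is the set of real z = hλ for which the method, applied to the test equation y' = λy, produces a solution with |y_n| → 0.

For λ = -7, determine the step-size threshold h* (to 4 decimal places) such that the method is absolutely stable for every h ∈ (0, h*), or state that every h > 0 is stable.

(-2.6667,0); λ=-7 ⇒ h* = (8/3)/7 = 0.3810.

With y'=λy (z=hλ):
  k1=λy_n ⇒ h·k1=z·y_n;  k2=λ(1+3/8z)y_n ⇒ h·k2=z(1+3/8z)y_n
  y_{n+1}/y_n = 1 + z(1+3/8z) = 1 + z + 3/8z²
  ⇒ R(z) = 1 + z + 3/8z².

Need |R(x)|<1, x<0.
x=-1.06: |R|=0.3613
R=1: x+3/8x²=0 ⇒ x=−8/3=-2.6667; min R=1−1/(4·3/8)=0.3333>−1
Confirm numerically:
  x=-2.637: |R|=0.97066 <1
  x=-2.473: |R|=0.82040 <1
  x=-2.165: |R|=0.59271 <1
  x=-2.932: |R|=1.29173 >1
  x=-2.864: |R|=1.21194 >1
  x=-2.768: |R|=1.10518 >1
Interval (-2.6667, 0).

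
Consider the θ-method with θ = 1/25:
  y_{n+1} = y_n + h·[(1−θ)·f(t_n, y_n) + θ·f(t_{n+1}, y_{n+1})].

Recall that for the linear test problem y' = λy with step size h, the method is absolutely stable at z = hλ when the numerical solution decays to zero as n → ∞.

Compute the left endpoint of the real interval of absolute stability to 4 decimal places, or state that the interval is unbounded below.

left endpoint -2.1739.

Set f=λy, z=hλ:
  y_{n+1} = y_n + z·[24/25·y_n + 1/25·y_{n+1}] ⇒ (1 − 1/25z)y_{n+1} = (1 + 24/25z)y_n
  so R(z) = (1 + 24/25z)/(1 − 1/25z).

Solve |R(x)|<1 on ℝ⁻.
x=-0.67: |R|=0.3475
R=−1: 1+24/25x = −1+1/25x ⇒ -23/25x=2 ⇒ x=2/(-23/25)=-2.1739
Confirm numerically:
  x=-2.141: |R|=0.97211 <1
  x=-1.664: |R|=0.56016 <1
  x=-1.496: |R|=0.41153 <1
  x=-2.553: |R|=1.31644 >1
  x=-2.541: |R|=1.30656 >1
  x=-2.347: |R|=1.14557 >1
Stable set (-2.1739, 0).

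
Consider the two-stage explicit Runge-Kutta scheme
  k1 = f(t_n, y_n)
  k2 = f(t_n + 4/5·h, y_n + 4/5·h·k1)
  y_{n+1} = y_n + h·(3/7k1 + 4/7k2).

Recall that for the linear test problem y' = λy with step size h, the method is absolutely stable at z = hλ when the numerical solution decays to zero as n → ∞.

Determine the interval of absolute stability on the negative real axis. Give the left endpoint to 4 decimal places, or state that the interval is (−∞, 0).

Set f=λy, z=hλ:
  k1=λy_n ⇒ h·k1=z·y_n;  k2=λ(1+4/5z)y_n ⇒ h·k2=z(1+4/5z)y_n
  y_{n+1}/y_n = 1 + 3/7z + 4/7z(1+4/5z) = 1 + z + 16/35z²
  ⇒ R(z) = 1 + z + 16/35z².

Boundary: |R(x)|=1, x<0.
x=-1.5: |R|=0.5286
R=1: x+16/35x²=0 ⇒ x=−35/16=-2.1875; min R=1−1/(4·16/35)=0.4531>−1
Confirm numerically:
  x=-2.007: |R|=0.83439 <1
  x=-1.742: |R|=0.64523 <1
  x=-1.666: |R|=0.60283 <1
  x=-0.891: |R|=0.47192 <1
  x=-2.548: |R|=1.41991 >1
  x=-2.243: |R|=1.05691 >1
Stable set (-2.1875, 0).

z∈(-2.1875,0).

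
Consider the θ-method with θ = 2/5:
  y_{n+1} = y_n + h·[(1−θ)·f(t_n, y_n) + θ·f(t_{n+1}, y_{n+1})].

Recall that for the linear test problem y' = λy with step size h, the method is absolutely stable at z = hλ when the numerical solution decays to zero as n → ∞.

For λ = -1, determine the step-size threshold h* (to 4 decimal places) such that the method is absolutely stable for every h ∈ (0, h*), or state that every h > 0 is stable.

Test eqn y'=λy, z=hλ:
  y_{n+1} = y_n + z·[3/5·y_n + 2/5·y_{n+1}] ⇒ (1 − 2/5z)y_{n+1} = (1 + 3/5z)y_n
  ⇒ R(z) = (1 + 3/5z)/(1 − 2/5z).

Boundary: |R(x)|=1, x<0.
x=-1.38: |R|=0.1108
R=−1: 1+3/5x = −1+2/5x ⇒ -1/5x=2 ⇒ x=2/(-1/5)=-10.0000
Confirm numerically:
  x=-8.216: |R|=0.91676 <1
  x=-7.920: |R|=0.90019 <1
  x=-7.864: |R|=0.89695 <1
  x=-4.428: |R|=0.59786 <1
  x=-10.310: |R|=1.01210 >1
  x=-10.104: |R|=1.00413 >1
  x=-10.098: |R|=1.00389 >1
So |R|<1 on (-10.0000, 0).

(-10.0000,0); λ=-1 ⇒ h* = (10)/1 = 10.0000.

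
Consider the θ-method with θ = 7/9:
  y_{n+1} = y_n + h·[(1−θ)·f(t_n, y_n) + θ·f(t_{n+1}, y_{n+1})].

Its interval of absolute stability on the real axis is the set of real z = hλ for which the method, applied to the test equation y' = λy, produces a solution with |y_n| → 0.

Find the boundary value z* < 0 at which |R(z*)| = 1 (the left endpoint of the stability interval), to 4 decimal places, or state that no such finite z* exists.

Set f=λy, z=hλ:
  y_{n+1} = y_n + z·[2/9·y_n + 7/9·y_{n+1}] ⇒ (1 − 7/9z)y_{n+1} = (1 + 2/9z)y_n
  R(z) = (1 + 2/9z)/(1 − 7/9z).

Solve |R(x)|<1 on ℝ⁻.
x=-1.39: |R|=0.3321
x=-2: |R|=0.2174
x=-10: |R|=0.1392
x=-100: |R|=0.2694
θ=7/9≥1/2 ⇒ |1+2/9x|<|1−7/9x| ∀x<0 ⇒ stable on all of ℝ⁻.

(−∞, 0) — no finite endpoint.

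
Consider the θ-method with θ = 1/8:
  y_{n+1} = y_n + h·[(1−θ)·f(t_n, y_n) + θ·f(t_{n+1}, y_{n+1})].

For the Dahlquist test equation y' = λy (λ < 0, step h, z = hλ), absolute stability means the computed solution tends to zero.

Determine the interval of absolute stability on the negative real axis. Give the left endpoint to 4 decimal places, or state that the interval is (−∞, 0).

(-2.6667, 0).

On y'=λy, z=hλ:
  y_{n+1} = y_n + z·[7/8·y_n + 1/8·y_{n+1}] ⇒ (1 − 1/8z)y_{n+1} = (1 + 7/8z)y_n
  Hence R(z) = (1 + 7/8z)/(1 − 1/8z).

Boundary: |R(x)|=1, x<0.
x=-1.61: |R|=0.3403
R=−1: 1+7/8x = −1+1/8x ⇒ -3/4x=2 ⇒ x=2/(-3/4)=-2.6667
Confirm numerically:
  x=-2.574: |R|=0.94742 <1
  x=-2.450: |R|=0.87560 <1
  x=-1.964: |R|=0.57688 <1
  x=-1.232: |R|=0.06759 <1
  x=-3.038: |R|=1.20185 >1
  x=-2.873: |R|=1.11386 >1
  x=-2.817: |R|=1.08339 >1
So |R|<1 on (-2.6667, 0).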